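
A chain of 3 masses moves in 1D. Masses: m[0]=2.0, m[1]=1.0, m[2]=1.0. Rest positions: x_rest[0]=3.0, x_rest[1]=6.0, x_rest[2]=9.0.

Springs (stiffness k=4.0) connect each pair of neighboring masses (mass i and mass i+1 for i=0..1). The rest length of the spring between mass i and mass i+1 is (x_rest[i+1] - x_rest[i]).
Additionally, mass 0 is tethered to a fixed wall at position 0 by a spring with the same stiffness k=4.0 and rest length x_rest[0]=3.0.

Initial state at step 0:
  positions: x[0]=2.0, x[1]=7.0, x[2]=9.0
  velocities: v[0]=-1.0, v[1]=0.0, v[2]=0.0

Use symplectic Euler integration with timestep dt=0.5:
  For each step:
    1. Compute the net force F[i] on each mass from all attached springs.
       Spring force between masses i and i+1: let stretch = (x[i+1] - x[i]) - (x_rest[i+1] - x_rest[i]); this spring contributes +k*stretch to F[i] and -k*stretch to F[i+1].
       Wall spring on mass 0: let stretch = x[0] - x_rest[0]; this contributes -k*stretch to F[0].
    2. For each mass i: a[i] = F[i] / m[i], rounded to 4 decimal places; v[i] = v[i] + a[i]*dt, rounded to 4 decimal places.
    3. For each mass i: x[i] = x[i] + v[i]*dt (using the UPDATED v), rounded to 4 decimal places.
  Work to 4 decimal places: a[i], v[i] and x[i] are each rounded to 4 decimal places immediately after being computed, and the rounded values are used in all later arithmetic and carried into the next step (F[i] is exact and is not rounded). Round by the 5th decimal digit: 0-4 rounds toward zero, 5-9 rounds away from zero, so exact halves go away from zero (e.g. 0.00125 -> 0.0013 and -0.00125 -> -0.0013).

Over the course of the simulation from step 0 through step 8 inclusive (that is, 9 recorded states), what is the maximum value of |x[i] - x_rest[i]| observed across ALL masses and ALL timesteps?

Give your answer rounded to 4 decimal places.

Step 0: x=[2.0000 7.0000 9.0000] v=[-1.0000 0.0000 0.0000]
Step 1: x=[3.0000 4.0000 10.0000] v=[2.0000 -6.0000 2.0000]
Step 2: x=[3.0000 6.0000 8.0000] v=[0.0000 4.0000 -4.0000]
Step 3: x=[3.0000 7.0000 7.0000] v=[0.0000 2.0000 -2.0000]
Step 4: x=[3.5000 4.0000 9.0000] v=[1.0000 -6.0000 4.0000]
Step 5: x=[2.5000 5.5000 9.0000] v=[-2.0000 3.0000 0.0000]
Step 6: x=[1.7500 7.5000 8.5000] v=[-1.5000 4.0000 -1.0000]
Step 7: x=[3.0000 4.7500 10.0000] v=[2.5000 -5.5000 3.0000]
Step 8: x=[3.6250 5.5000 9.2500] v=[1.2500 1.5000 -1.5000]
Max displacement = 2.0000

Answer: 2.0000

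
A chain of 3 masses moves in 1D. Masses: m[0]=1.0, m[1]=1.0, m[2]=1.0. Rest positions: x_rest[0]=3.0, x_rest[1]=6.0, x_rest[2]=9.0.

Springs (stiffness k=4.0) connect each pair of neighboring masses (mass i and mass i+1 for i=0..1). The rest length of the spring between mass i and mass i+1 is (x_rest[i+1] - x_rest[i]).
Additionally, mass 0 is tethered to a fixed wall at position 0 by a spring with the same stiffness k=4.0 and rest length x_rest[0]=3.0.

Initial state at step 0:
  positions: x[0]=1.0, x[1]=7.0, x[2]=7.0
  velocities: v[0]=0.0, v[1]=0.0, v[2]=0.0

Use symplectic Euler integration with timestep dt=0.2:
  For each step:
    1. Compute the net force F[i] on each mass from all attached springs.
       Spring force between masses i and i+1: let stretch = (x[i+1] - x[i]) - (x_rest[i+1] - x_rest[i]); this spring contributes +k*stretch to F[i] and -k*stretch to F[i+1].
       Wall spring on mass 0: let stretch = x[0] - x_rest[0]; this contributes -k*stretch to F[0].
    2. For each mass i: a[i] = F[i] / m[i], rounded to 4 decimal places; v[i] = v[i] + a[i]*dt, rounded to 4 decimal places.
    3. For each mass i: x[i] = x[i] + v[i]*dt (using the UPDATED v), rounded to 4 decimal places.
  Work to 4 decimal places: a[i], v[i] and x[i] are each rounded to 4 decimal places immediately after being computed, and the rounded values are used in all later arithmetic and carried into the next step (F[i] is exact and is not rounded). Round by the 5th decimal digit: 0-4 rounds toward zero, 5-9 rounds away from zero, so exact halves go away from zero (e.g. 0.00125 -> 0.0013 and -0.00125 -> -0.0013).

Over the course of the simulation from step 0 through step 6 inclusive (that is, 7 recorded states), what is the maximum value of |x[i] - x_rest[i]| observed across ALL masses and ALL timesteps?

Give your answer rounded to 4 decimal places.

Step 0: x=[1.0000 7.0000 7.0000] v=[0.0000 0.0000 0.0000]
Step 1: x=[1.8000 6.0400 7.4800] v=[4.0000 -4.8000 2.4000]
Step 2: x=[2.9904 4.6320 8.2096] v=[5.9520 -7.0400 3.6480]
Step 3: x=[3.9650 3.5338 8.8468] v=[4.8730 -5.4912 3.1859]
Step 4: x=[4.2362 3.3546 9.1139] v=[1.3560 -0.8958 1.3355]
Step 5: x=[3.6886 4.2380 8.9395] v=[-2.7382 4.4169 -0.8719]
Step 6: x=[2.6387 5.7857 8.4929] v=[-5.2496 7.7386 -2.2331]
Max displacement = 2.6454

Answer: 2.6454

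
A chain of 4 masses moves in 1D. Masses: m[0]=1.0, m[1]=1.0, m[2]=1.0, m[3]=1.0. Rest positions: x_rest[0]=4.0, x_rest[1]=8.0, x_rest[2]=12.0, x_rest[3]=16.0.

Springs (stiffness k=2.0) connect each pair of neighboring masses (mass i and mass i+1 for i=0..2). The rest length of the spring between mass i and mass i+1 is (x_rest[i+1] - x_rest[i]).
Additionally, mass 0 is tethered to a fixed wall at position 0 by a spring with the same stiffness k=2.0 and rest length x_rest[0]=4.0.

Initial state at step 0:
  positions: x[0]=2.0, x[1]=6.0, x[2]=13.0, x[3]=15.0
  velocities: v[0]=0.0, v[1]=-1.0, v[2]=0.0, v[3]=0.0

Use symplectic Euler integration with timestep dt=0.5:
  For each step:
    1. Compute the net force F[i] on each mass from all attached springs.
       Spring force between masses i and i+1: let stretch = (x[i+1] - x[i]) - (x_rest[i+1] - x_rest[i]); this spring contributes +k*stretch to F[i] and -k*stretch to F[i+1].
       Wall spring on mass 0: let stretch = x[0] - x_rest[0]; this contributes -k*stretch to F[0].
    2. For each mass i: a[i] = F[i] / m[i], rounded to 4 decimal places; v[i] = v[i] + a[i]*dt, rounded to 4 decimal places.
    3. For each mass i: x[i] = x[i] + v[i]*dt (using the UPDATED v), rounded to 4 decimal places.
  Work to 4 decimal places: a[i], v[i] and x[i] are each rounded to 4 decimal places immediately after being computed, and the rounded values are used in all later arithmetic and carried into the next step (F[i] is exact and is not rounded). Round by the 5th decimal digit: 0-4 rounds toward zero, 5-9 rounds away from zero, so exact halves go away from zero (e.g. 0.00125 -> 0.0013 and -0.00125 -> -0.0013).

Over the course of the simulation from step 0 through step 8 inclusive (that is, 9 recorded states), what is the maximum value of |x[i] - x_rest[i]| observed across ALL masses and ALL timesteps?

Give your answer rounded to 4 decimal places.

Step 0: x=[2.0000 6.0000 13.0000 15.0000] v=[0.0000 -1.0000 0.0000 0.0000]
Step 1: x=[3.0000 7.0000 10.5000 16.0000] v=[2.0000 2.0000 -5.0000 2.0000]
Step 2: x=[4.5000 7.7500 9.0000 16.2500] v=[3.0000 1.5000 -3.0000 0.5000]
Step 3: x=[5.3750 7.5000 10.5000 14.8750] v=[1.7500 -0.5000 3.0000 -2.7500]
Step 4: x=[4.6250 7.6875 12.6875 13.3125] v=[-1.5000 0.3750 4.3750 -3.1250]
Step 5: x=[3.0938 8.8438 12.6875 13.4375] v=[-3.0625 2.3125 0.0000 0.2500]
Step 6: x=[2.8907 9.0469 11.1407 15.1875] v=[-0.4063 0.4062 -3.0937 3.5000]
Step 7: x=[4.3203 7.2188 10.5704 16.9141] v=[2.8592 -3.6562 -1.1407 3.4532]
Step 8: x=[5.0390 5.6173 11.4961 17.4689] v=[1.4374 -3.2031 1.8514 1.1095]
Max displacement = 3.0000

Answer: 3.0000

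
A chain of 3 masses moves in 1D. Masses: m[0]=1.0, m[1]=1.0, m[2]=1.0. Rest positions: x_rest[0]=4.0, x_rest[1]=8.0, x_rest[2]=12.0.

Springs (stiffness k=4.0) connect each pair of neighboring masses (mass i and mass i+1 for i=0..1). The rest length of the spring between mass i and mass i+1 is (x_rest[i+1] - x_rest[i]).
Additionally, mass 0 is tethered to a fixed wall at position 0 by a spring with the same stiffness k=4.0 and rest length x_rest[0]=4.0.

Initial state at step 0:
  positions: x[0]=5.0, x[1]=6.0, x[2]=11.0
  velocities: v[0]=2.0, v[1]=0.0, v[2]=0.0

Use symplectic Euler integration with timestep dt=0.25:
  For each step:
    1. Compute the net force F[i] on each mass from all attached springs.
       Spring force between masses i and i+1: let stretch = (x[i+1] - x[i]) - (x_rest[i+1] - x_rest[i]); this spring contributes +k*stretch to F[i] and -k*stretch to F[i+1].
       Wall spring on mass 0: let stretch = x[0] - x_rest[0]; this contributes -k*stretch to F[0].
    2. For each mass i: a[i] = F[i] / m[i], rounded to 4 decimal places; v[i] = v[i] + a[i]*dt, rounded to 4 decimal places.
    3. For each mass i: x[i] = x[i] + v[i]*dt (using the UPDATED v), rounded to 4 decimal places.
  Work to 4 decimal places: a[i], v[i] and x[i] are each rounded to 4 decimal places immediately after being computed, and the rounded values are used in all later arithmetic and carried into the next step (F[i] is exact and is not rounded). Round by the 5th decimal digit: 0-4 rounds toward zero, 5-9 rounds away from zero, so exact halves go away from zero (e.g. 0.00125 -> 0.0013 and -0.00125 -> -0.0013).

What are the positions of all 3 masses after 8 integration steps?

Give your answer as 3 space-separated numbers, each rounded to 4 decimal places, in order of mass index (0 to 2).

Answer: 4.4010 8.5621 13.0471

Derivation:
Step 0: x=[5.0000 6.0000 11.0000] v=[2.0000 0.0000 0.0000]
Step 1: x=[4.5000 7.0000 10.7500] v=[-2.0000 4.0000 -1.0000]
Step 2: x=[3.5000 8.3125 10.5625] v=[-4.0000 5.2500 -0.7500]
Step 3: x=[2.8281 8.9844 10.8125] v=[-2.6875 2.6875 1.0000]
Step 4: x=[2.9883 8.5742 11.6055] v=[0.6407 -1.6407 3.1719]
Step 5: x=[3.7979 7.5254 12.6407] v=[3.2383 -4.1953 4.1406]
Step 6: x=[4.5899 6.8235 13.3970] v=[3.1679 -2.8075 3.0253]
Step 7: x=[4.7928 7.2066 13.5100] v=[0.8116 1.5324 0.4518]
Step 8: x=[4.4010 8.5621 13.0471] v=[-1.5674 5.4220 -1.8516]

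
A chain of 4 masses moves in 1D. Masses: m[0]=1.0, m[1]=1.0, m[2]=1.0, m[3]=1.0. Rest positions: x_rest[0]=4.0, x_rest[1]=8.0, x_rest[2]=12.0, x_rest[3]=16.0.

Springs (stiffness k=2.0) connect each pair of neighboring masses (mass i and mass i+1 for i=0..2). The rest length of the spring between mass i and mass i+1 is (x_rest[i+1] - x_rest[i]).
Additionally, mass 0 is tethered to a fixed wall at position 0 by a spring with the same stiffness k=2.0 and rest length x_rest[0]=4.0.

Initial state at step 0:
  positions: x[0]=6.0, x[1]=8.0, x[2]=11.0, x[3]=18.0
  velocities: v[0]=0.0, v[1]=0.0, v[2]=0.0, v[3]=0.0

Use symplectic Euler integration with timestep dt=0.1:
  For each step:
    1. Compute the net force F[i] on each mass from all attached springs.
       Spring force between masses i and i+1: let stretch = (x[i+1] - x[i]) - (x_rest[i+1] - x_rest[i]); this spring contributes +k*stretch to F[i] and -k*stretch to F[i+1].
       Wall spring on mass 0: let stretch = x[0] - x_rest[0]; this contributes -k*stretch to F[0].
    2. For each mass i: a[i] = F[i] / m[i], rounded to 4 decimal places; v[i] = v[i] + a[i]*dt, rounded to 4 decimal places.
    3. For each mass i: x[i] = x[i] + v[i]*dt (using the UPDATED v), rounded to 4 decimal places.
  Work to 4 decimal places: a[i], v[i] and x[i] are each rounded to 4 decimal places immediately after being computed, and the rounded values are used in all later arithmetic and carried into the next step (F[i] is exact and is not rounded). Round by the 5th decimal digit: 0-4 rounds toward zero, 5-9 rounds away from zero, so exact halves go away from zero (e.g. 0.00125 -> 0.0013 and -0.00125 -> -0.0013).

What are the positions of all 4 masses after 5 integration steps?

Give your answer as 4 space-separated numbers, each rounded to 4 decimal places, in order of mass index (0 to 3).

Answer: 4.9216 8.2726 12.0655 17.1943

Derivation:
Step 0: x=[6.0000 8.0000 11.0000 18.0000] v=[0.0000 0.0000 0.0000 0.0000]
Step 1: x=[5.9200 8.0200 11.0800 17.9400] v=[-0.8000 0.2000 0.8000 -0.6000]
Step 2: x=[5.7636 8.0592 11.2360 17.8228] v=[-1.5640 0.3920 1.5600 -1.1720]
Step 3: x=[5.5378 8.1160 11.4602 17.6539] v=[-2.2576 0.5682 2.2420 -1.6894]
Step 4: x=[5.2529 8.1881 11.7414 17.4411] v=[-2.8495 0.7214 2.8119 -2.1281]
Step 5: x=[4.9216 8.2726 12.0655 17.1943] v=[-3.3130 0.8450 3.2412 -2.4680]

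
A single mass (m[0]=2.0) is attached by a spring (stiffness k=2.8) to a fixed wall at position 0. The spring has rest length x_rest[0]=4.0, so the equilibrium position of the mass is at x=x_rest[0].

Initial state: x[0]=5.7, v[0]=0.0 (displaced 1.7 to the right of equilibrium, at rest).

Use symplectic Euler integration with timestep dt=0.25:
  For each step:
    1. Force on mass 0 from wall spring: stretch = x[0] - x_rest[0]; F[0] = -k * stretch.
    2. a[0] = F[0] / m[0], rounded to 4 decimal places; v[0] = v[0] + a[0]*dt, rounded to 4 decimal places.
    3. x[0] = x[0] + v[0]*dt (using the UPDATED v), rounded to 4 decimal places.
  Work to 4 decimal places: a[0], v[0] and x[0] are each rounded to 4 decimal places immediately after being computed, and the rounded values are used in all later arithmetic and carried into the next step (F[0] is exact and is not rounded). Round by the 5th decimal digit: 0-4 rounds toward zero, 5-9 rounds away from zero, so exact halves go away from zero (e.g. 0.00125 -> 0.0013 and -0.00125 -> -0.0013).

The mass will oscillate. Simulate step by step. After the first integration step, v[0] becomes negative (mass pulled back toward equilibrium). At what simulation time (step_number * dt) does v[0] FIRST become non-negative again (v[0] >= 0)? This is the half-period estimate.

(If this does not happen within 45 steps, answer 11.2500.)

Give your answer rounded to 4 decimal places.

Answer: 2.7500

Derivation:
Step 0: x=[5.7000] v=[0.0000]
Step 1: x=[5.5513] v=[-0.5950]
Step 2: x=[5.2668] v=[-1.1380]
Step 3: x=[4.8715] v=[-1.5814]
Step 4: x=[4.3999] v=[-1.8864]
Step 5: x=[3.8933] v=[-2.0264]
Step 6: x=[3.3960] v=[-1.9891]
Step 7: x=[2.9516] v=[-1.7777]
Step 8: x=[2.5989] v=[-1.4108]
Step 9: x=[2.3688] v=[-0.9204]
Step 10: x=[2.2814] v=[-0.3495]
Step 11: x=[2.3444] v=[0.2520]
First v>=0 after going negative at step 11, time=2.7500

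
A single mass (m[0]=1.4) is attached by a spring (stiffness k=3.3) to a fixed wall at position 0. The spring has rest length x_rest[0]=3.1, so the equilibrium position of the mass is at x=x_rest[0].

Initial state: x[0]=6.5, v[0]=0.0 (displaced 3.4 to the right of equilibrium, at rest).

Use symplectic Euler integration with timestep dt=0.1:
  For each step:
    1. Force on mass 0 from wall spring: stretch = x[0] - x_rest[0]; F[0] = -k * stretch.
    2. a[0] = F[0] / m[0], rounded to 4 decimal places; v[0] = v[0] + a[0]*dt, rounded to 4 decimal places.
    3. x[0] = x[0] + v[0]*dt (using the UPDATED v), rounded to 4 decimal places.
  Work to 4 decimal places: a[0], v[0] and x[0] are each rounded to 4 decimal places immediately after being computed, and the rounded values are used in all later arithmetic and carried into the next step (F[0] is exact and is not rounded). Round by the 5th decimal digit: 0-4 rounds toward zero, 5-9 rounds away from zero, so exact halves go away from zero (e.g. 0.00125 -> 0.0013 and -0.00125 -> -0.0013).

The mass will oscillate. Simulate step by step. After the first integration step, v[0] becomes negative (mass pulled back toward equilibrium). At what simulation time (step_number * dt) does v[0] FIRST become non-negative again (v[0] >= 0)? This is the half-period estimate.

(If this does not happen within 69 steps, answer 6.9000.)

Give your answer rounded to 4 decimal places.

Answer: 2.1000

Derivation:
Step 0: x=[6.5000] v=[0.0000]
Step 1: x=[6.4199] v=[-0.8014]
Step 2: x=[6.2615] v=[-1.5840]
Step 3: x=[6.0286] v=[-2.3292]
Step 4: x=[5.7267] v=[-3.0195]
Step 5: x=[5.3628] v=[-3.6387]
Step 6: x=[4.9456] v=[-4.1721]
Step 7: x=[4.4849] v=[-4.6071]
Step 8: x=[3.9916] v=[-4.9335]
Step 9: x=[3.4772] v=[-5.1437]
Step 10: x=[2.9539] v=[-5.2326]
Step 11: x=[2.4341] v=[-5.1982]
Step 12: x=[1.9300] v=[-5.0412]
Step 13: x=[1.4535] v=[-4.7654]
Step 14: x=[1.0158] v=[-4.3773]
Step 15: x=[0.6272] v=[-3.8860]
Step 16: x=[0.2969] v=[-3.3031]
Step 17: x=[0.0327] v=[-2.6424]
Step 18: x=[-0.1592] v=[-1.9194]
Step 19: x=[-0.2743] v=[-1.1512]
Step 20: x=[-0.3099] v=[-0.3558]
Step 21: x=[-0.2651] v=[0.4480]
First v>=0 after going negative at step 21, time=2.1000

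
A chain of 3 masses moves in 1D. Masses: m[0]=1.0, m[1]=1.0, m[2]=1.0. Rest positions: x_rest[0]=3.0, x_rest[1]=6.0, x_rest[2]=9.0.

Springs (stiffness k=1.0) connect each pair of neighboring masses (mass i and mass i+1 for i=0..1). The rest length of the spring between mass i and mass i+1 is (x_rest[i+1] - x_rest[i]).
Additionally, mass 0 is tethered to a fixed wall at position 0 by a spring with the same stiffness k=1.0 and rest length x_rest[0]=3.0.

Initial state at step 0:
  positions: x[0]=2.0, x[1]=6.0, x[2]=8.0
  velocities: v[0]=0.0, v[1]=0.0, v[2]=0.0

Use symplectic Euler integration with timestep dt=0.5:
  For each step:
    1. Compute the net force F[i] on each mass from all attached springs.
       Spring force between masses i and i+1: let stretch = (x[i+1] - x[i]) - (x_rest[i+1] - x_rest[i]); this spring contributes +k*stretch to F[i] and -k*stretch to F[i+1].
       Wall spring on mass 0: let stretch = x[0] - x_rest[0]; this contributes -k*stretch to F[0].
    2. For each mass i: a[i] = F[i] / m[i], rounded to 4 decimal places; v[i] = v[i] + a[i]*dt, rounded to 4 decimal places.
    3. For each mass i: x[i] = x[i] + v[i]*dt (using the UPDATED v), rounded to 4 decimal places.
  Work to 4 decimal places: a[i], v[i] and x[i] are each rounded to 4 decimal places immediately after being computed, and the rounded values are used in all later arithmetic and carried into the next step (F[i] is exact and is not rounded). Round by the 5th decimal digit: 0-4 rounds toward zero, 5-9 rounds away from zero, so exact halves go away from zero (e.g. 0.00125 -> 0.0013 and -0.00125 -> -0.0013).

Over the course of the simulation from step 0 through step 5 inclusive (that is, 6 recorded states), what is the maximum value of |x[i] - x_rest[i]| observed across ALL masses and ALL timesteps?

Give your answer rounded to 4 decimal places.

Step 0: x=[2.0000 6.0000 8.0000] v=[0.0000 0.0000 0.0000]
Step 1: x=[2.5000 5.5000 8.2500] v=[1.0000 -1.0000 0.5000]
Step 2: x=[3.1250 4.9375 8.5625] v=[1.2500 -1.1250 0.6250]
Step 3: x=[3.4219 4.8281 8.7188] v=[0.5938 -0.2188 0.3125]
Step 4: x=[3.2149 5.3399 8.6524] v=[-0.4141 1.0235 -0.1329]
Step 5: x=[2.7354 6.1486 8.5078] v=[-0.9591 1.6173 -0.2892]
Max displacement = 1.1719

Answer: 1.1719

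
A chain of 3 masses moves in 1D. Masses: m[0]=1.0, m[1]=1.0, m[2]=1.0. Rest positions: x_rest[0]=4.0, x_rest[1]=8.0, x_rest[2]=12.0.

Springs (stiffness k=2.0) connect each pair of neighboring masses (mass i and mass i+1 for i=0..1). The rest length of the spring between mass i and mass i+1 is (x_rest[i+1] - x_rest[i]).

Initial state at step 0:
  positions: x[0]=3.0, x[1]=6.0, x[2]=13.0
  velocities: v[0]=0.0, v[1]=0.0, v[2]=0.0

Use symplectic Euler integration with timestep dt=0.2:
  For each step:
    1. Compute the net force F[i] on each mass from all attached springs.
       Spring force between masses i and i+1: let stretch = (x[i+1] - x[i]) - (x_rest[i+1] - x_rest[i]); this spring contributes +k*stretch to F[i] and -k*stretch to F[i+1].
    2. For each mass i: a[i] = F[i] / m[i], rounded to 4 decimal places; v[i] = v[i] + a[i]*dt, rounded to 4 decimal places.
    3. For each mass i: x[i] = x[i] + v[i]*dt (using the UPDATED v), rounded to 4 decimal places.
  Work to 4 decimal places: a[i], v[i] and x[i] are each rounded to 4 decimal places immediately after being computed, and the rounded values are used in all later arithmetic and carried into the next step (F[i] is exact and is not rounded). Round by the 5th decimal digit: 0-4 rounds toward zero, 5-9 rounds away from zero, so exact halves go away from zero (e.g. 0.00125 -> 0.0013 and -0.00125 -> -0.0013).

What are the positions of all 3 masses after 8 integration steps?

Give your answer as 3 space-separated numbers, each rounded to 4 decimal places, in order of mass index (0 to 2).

Answer: 3.7536 7.9993 10.2472

Derivation:
Step 0: x=[3.0000 6.0000 13.0000] v=[0.0000 0.0000 0.0000]
Step 1: x=[2.9200 6.3200 12.7600] v=[-0.4000 1.6000 -1.2000]
Step 2: x=[2.7920 6.8832 12.3248] v=[-0.6400 2.8160 -2.1760]
Step 3: x=[2.6713 7.5544 11.7743] v=[-0.6035 3.3562 -2.7526]
Step 4: x=[2.6212 8.1726 11.2062] v=[-0.2503 3.0909 -2.8406]
Step 5: x=[2.6953 8.5894 10.7154] v=[0.3703 2.0838 -2.4540]
Step 6: x=[2.9209 8.7047 10.3745] v=[1.1279 0.5766 -1.7044]
Step 7: x=[3.2892 8.4909 10.2200] v=[1.8414 -1.0690 -0.7723]
Step 8: x=[3.7536 7.9993 10.2472] v=[2.3221 -2.4580 0.1361]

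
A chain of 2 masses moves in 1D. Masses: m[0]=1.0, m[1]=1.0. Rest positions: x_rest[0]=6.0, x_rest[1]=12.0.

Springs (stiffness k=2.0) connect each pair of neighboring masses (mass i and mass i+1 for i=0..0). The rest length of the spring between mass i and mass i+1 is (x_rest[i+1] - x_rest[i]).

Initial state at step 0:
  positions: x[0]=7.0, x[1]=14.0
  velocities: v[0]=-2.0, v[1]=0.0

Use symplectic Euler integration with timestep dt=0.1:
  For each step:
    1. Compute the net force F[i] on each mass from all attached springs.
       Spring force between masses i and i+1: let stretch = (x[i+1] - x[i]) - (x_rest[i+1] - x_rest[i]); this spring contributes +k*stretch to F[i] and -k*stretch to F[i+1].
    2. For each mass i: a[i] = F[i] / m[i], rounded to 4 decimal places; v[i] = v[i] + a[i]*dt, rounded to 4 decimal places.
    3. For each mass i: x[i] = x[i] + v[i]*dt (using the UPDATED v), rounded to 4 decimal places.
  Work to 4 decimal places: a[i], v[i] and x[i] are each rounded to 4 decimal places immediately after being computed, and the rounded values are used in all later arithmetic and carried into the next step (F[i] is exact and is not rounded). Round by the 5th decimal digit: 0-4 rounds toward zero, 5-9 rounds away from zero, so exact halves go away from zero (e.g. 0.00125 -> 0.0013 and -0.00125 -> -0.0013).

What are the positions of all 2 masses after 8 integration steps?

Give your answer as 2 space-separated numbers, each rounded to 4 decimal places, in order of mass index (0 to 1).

Step 0: x=[7.0000 14.0000] v=[-2.0000 0.0000]
Step 1: x=[6.8200 13.9800] v=[-1.8000 -0.2000]
Step 2: x=[6.6632 13.9368] v=[-1.5680 -0.4320]
Step 3: x=[6.5319 13.8681] v=[-1.3133 -0.6867]
Step 4: x=[6.4273 13.7727] v=[-1.0461 -0.9539]
Step 5: x=[6.3496 13.6504] v=[-0.7770 -1.2230]
Step 6: x=[6.2979 13.5021] v=[-0.5168 -1.4832]
Step 7: x=[6.2703 13.3297] v=[-0.2760 -1.7240]
Step 8: x=[6.2639 13.1361] v=[-0.0641 -1.9359]

Answer: 6.2639 13.1361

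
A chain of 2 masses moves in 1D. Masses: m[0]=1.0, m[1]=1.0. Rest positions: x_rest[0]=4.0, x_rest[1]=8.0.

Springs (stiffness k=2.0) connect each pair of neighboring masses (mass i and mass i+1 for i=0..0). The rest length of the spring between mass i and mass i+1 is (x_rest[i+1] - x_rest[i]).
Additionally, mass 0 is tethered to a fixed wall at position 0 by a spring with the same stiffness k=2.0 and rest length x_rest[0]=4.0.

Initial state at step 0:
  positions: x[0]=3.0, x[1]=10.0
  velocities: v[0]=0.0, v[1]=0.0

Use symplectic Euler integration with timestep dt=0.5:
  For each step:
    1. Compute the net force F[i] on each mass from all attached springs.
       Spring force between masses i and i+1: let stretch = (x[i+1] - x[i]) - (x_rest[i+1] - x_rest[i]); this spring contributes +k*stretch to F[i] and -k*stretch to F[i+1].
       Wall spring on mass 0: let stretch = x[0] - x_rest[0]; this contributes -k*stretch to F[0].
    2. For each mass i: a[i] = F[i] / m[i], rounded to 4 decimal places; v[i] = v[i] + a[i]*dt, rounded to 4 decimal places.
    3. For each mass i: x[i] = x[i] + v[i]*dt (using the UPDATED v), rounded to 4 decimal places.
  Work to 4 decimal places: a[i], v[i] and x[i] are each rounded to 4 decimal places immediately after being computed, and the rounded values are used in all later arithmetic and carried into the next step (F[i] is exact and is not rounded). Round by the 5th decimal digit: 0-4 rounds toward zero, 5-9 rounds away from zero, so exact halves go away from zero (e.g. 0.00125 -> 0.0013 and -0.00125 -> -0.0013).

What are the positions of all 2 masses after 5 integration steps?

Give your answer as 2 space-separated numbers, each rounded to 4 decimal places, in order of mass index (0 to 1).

Answer: 1.7188 8.3438

Derivation:
Step 0: x=[3.0000 10.0000] v=[0.0000 0.0000]
Step 1: x=[5.0000 8.5000] v=[4.0000 -3.0000]
Step 2: x=[6.2500 7.2500] v=[2.5000 -2.5000]
Step 3: x=[4.8750 7.5000] v=[-2.7500 0.5000]
Step 4: x=[2.3750 8.4375] v=[-5.0000 1.8750]
Step 5: x=[1.7188 8.3438] v=[-1.3125 -0.1875]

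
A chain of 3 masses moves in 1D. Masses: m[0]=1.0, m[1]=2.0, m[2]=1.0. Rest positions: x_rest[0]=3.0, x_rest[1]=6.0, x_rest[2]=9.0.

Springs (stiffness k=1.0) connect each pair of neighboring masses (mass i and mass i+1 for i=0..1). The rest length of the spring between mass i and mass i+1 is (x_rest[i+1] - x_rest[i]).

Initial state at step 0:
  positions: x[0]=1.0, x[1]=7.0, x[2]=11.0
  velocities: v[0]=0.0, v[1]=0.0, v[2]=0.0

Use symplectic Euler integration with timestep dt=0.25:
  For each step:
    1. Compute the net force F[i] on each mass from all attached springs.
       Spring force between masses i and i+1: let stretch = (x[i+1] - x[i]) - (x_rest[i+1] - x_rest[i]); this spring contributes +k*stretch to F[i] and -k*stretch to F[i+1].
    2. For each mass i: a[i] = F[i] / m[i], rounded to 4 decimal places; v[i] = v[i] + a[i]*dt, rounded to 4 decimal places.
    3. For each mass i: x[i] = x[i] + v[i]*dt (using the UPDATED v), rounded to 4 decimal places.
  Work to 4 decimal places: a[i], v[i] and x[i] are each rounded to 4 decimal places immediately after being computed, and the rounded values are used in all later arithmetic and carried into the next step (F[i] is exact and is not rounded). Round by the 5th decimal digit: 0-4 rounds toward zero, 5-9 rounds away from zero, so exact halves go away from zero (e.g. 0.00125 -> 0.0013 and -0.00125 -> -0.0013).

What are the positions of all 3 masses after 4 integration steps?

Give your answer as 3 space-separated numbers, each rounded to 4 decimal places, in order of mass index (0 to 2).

Step 0: x=[1.0000 7.0000 11.0000] v=[0.0000 0.0000 0.0000]
Step 1: x=[1.1875 6.9375 10.9375] v=[0.7500 -0.2500 -0.2500]
Step 2: x=[1.5469 6.8203 10.8125] v=[1.4375 -0.4688 -0.5000]
Step 3: x=[2.0484 6.6631 10.6255] v=[2.0059 -0.6290 -0.7481]
Step 4: x=[2.6508 6.4855 10.3783] v=[2.4096 -0.7106 -0.9887]

Answer: 2.6508 6.4855 10.3783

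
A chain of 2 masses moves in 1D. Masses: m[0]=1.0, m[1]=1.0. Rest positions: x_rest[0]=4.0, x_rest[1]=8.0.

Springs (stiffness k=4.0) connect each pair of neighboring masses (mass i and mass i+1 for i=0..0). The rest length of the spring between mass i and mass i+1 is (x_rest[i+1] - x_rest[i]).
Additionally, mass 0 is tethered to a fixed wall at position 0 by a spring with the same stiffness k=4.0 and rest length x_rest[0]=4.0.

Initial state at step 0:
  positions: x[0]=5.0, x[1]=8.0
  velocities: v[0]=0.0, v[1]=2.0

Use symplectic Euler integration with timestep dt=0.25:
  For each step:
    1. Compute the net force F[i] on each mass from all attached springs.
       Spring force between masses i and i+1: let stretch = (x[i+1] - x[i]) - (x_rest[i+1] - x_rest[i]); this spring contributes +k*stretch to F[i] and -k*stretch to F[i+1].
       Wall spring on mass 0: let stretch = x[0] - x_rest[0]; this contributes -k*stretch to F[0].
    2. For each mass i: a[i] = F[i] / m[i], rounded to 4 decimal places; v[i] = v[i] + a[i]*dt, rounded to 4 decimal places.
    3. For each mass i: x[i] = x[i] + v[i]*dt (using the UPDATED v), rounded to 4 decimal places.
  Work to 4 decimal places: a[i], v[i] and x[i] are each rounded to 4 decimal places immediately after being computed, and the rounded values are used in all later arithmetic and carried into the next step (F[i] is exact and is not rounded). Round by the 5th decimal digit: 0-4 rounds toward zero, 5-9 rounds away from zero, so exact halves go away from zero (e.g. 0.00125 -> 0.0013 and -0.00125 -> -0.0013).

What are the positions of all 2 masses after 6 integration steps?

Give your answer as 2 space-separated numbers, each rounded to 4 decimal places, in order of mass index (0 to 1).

Step 0: x=[5.0000 8.0000] v=[0.0000 2.0000]
Step 1: x=[4.5000 8.7500] v=[-2.0000 3.0000]
Step 2: x=[3.9375 9.4375] v=[-2.2500 2.7500]
Step 3: x=[3.7656 9.7500] v=[-0.6875 1.2500]
Step 4: x=[4.1484 9.5664] v=[1.5313 -0.7344]
Step 5: x=[4.8486 9.0283] v=[2.8009 -2.1524]
Step 6: x=[5.3816 8.4453] v=[2.1320 -2.3321]

Answer: 5.3816 8.4453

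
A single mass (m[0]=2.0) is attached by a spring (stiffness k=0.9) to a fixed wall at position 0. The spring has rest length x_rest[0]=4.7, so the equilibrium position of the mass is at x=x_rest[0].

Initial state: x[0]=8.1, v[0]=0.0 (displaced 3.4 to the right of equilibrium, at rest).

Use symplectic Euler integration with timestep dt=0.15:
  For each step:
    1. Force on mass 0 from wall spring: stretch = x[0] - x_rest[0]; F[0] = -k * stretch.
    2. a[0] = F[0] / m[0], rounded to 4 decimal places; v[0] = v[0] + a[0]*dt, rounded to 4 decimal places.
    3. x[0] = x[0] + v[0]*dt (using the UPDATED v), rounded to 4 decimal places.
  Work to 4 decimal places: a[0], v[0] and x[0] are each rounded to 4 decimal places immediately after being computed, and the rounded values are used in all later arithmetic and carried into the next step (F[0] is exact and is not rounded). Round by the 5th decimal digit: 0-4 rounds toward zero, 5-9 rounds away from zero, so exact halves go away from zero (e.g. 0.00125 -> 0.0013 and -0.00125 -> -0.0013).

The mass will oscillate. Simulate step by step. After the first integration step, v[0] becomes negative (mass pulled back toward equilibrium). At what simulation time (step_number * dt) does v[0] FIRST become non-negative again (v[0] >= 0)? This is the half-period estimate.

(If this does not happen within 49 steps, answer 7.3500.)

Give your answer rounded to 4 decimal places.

Step 0: x=[8.1000] v=[0.0000]
Step 1: x=[8.0656] v=[-0.2295]
Step 2: x=[7.9971] v=[-0.4567]
Step 3: x=[7.8952] v=[-0.6793]
Step 4: x=[7.7610] v=[-0.8950]
Step 5: x=[7.5958] v=[-1.1016]
Step 6: x=[7.4012] v=[-1.2971]
Step 7: x=[7.1793] v=[-1.4794]
Step 8: x=[6.9323] v=[-1.6468]
Step 9: x=[6.6627] v=[-1.7975]
Step 10: x=[6.3732] v=[-1.9300]
Step 11: x=[6.0668] v=[-2.0429]
Step 12: x=[5.7465] v=[-2.1352]
Step 13: x=[5.4156] v=[-2.2058]
Step 14: x=[5.0775] v=[-2.2541]
Step 15: x=[4.7356] v=[-2.2796]
Step 16: x=[4.3933] v=[-2.2820]
Step 17: x=[4.0541] v=[-2.2613]
Step 18: x=[3.7214] v=[-2.2177]
Step 19: x=[3.3987] v=[-2.1516]
Step 20: x=[3.0891] v=[-2.0638]
Step 21: x=[2.7958] v=[-1.9551]
Step 22: x=[2.5218] v=[-1.8266]
Step 23: x=[2.2699] v=[-1.6796]
Step 24: x=[2.0426] v=[-1.5156]
Step 25: x=[1.8422] v=[-1.3362]
Step 26: x=[1.6707] v=[-1.1433]
Step 27: x=[1.5299] v=[-0.9388]
Step 28: x=[1.4212] v=[-0.7248]
Step 29: x=[1.3457] v=[-0.5035]
Step 30: x=[1.3041] v=[-0.2771]
Step 31: x=[1.2969] v=[-0.0479]
Step 32: x=[1.3242] v=[0.1818]
First v>=0 after going negative at step 32, time=4.8000

Answer: 4.8000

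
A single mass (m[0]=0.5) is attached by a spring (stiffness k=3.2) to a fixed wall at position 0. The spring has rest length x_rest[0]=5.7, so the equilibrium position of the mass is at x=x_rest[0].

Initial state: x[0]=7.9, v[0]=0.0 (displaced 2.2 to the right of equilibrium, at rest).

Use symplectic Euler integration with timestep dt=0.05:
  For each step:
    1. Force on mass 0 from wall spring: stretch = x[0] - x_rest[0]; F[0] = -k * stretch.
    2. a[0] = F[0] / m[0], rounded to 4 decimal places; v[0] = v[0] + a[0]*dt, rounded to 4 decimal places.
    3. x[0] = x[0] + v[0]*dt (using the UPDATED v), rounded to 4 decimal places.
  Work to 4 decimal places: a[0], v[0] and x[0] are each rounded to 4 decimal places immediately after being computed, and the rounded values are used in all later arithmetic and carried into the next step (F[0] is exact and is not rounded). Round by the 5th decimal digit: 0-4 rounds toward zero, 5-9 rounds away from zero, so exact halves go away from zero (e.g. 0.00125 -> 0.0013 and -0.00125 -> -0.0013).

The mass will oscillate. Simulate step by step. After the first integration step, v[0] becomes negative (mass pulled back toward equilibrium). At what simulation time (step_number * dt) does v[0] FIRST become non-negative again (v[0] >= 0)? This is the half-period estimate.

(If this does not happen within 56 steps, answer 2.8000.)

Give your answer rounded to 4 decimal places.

Step 0: x=[7.9000] v=[0.0000]
Step 1: x=[7.8648] v=[-0.7040]
Step 2: x=[7.7950] v=[-1.3967]
Step 3: x=[7.6916] v=[-2.0671]
Step 4: x=[7.5564] v=[-2.7044]
Step 5: x=[7.3915] v=[-3.2985]
Step 6: x=[7.1995] v=[-3.8398]
Step 7: x=[6.9835] v=[-4.3196]
Step 8: x=[6.7470] v=[-4.7303]
Step 9: x=[6.4937] v=[-5.0653]
Step 10: x=[6.2277] v=[-5.3193]
Step 11: x=[5.9533] v=[-5.4882]
Step 12: x=[5.6748] v=[-5.5693]
Step 13: x=[5.3967] v=[-5.5612]
Step 14: x=[5.1235] v=[-5.4641]
Step 15: x=[4.8595] v=[-5.2796]
Step 16: x=[4.6090] v=[-5.0106]
Step 17: x=[4.3759] v=[-4.6615]
Step 18: x=[4.1640] v=[-4.2378]
Step 19: x=[3.9767] v=[-3.7463]
Step 20: x=[3.8170] v=[-3.1948]
Step 21: x=[3.6874] v=[-2.5922]
Step 22: x=[3.5900] v=[-1.9482]
Step 23: x=[3.5264] v=[-1.2730]
Step 24: x=[3.4975] v=[-0.5775]
Step 25: x=[3.5039] v=[0.1273]
First v>=0 after going negative at step 25, time=1.2500

Answer: 1.2500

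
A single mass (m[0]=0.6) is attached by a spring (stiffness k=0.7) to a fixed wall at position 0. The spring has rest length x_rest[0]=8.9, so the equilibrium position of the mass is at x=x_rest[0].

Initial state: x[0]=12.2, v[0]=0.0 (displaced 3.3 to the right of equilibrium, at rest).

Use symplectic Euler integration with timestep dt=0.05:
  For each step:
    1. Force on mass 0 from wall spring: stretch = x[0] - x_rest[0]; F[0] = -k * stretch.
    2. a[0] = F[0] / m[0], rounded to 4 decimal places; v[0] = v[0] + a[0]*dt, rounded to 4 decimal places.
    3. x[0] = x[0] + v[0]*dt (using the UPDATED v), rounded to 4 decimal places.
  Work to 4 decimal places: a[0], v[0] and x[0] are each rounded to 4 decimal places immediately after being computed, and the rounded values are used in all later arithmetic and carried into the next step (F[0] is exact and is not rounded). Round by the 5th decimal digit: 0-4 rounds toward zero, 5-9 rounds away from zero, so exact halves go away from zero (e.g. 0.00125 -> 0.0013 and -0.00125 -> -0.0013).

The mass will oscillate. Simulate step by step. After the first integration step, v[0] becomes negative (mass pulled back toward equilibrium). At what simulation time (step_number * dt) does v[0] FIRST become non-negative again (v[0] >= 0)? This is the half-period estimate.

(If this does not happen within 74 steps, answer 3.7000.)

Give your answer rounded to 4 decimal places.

Step 0: x=[12.2000] v=[0.0000]
Step 1: x=[12.1904] v=[-0.1925]
Step 2: x=[12.1712] v=[-0.3844]
Step 3: x=[12.1424] v=[-0.5752]
Step 4: x=[12.1042] v=[-0.7643]
Step 5: x=[12.0566] v=[-0.9512]
Step 6: x=[11.9998] v=[-1.1353]
Step 7: x=[11.9340] v=[-1.3161]
Step 8: x=[11.8593] v=[-1.4931]
Step 9: x=[11.7760] v=[-1.6657]
Step 10: x=[11.6843] v=[-1.8335]
Step 11: x=[11.5845] v=[-1.9959]
Step 12: x=[11.4769] v=[-2.1525]
Step 13: x=[11.3618] v=[-2.3028]
Step 14: x=[11.2395] v=[-2.4464]
Step 15: x=[11.1104] v=[-2.5829]
Step 16: x=[10.9748] v=[-2.7118]
Step 17: x=[10.8332] v=[-2.8328]
Step 18: x=[10.6859] v=[-2.9456]
Step 19: x=[10.5334] v=[-3.0498]
Step 20: x=[10.3761] v=[-3.1451]
Step 21: x=[10.2145] v=[-3.2312]
Step 22: x=[10.0491] v=[-3.3079]
Step 23: x=[9.8804] v=[-3.3749]
Step 24: x=[9.7088] v=[-3.4321]
Step 25: x=[9.5348] v=[-3.4793]
Step 26: x=[9.3590] v=[-3.5163]
Step 27: x=[9.1818] v=[-3.5431]
Step 28: x=[9.0038] v=[-3.5595]
Step 29: x=[8.8255] v=[-3.5656]
Step 30: x=[8.6474] v=[-3.5613]
Step 31: x=[8.4701] v=[-3.5466]
Step 32: x=[8.2940] v=[-3.5215]
Step 33: x=[8.1197] v=[-3.4862]
Step 34: x=[7.9477] v=[-3.4407]
Step 35: x=[7.7784] v=[-3.3852]
Step 36: x=[7.6124] v=[-3.3198]
Step 37: x=[7.4502] v=[-3.2447]
Step 38: x=[7.2922] v=[-3.1601]
Step 39: x=[7.1389] v=[-3.0663]
Step 40: x=[6.9907] v=[-2.9636]
Step 41: x=[6.8481] v=[-2.8522]
Step 42: x=[6.7115] v=[-2.7325]
Step 43: x=[6.5813] v=[-2.6048]
Step 44: x=[6.4578] v=[-2.4695]
Step 45: x=[6.3415] v=[-2.3270]
Step 46: x=[6.2326] v=[-2.1778]
Step 47: x=[6.1315] v=[-2.0222]
Step 48: x=[6.0385] v=[-1.8607]
Step 49: x=[5.9538] v=[-1.6938]
Step 50: x=[5.8777] v=[-1.5219]
Step 51: x=[5.8104] v=[-1.3456]
Step 52: x=[5.7521] v=[-1.1654]
Step 53: x=[5.7030] v=[-0.9818]
Step 54: x=[5.6632] v=[-0.7953]
Step 55: x=[5.6329] v=[-0.6065]
Step 56: x=[5.6121] v=[-0.4159]
Step 57: x=[5.6009] v=[-0.2241]
Step 58: x=[5.5993] v=[-0.0317]
Step 59: x=[5.6073] v=[0.1608]
First v>=0 after going negative at step 59, time=2.9500

Answer: 2.9500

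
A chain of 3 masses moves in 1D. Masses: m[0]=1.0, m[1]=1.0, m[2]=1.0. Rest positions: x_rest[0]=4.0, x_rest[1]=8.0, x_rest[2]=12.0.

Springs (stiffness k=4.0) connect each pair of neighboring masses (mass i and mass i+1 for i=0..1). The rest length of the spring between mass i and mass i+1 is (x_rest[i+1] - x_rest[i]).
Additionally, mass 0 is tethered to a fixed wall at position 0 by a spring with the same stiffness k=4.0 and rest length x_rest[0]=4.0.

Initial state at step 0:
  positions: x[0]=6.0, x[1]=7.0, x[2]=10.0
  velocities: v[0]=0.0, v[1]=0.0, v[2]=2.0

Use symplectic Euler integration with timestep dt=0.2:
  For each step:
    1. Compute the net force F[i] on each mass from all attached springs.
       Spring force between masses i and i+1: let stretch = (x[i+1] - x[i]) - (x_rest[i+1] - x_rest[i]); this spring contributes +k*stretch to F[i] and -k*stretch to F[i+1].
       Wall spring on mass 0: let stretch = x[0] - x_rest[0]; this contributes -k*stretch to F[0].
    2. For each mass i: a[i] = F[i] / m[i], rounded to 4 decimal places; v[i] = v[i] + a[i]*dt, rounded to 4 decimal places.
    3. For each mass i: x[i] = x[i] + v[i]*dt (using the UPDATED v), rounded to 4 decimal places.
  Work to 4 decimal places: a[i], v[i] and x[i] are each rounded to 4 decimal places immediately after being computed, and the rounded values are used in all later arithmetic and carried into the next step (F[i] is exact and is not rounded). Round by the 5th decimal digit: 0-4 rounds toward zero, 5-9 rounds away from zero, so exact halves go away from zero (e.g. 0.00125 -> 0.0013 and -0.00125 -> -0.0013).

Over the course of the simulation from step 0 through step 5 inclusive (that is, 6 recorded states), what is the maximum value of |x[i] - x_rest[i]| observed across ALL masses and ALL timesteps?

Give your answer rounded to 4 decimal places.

Answer: 2.2449

Derivation:
Step 0: x=[6.0000 7.0000 10.0000] v=[0.0000 0.0000 2.0000]
Step 1: x=[5.2000 7.3200 10.5600] v=[-4.0000 1.6000 2.8000]
Step 2: x=[3.9072 7.8192 11.2416] v=[-6.4640 2.4960 3.4080]
Step 3: x=[2.6152 8.2401 12.0156] v=[-6.4602 2.1043 3.8701]
Step 4: x=[1.8047 8.3651 12.8255] v=[-4.0524 0.6248 4.0497]
Step 5: x=[1.7551 8.1541 13.5618] v=[-0.2478 -1.0552 3.6814]
Max displacement = 2.2449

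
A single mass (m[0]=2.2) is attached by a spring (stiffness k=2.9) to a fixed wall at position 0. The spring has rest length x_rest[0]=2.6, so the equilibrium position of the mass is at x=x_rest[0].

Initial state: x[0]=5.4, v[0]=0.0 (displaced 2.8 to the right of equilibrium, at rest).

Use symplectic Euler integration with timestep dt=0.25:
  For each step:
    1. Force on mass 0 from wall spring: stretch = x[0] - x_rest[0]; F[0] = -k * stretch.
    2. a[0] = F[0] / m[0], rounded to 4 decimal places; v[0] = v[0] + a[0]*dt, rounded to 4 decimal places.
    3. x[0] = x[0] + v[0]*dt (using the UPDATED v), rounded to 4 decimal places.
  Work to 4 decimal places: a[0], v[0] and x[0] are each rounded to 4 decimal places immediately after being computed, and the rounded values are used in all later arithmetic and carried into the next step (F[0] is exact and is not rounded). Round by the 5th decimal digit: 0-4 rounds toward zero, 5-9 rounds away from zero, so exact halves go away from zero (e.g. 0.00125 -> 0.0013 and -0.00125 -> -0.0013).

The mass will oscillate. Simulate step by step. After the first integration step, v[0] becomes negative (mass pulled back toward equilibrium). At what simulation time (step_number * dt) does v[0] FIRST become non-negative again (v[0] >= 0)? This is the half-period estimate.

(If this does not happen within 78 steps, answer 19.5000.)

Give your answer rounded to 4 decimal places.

Step 0: x=[5.4000] v=[0.0000]
Step 1: x=[5.1693] v=[-0.9227]
Step 2: x=[4.7270] v=[-1.7694]
Step 3: x=[4.1094] v=[-2.4704]
Step 4: x=[3.3675] v=[-2.9678]
Step 5: x=[2.5623] v=[-3.2207]
Step 6: x=[1.7602] v=[-3.2083]
Step 7: x=[1.0273] v=[-2.9316]
Step 8: x=[0.4240] v=[-2.4133]
Step 9: x=[-0.0001] v=[-1.6962]
Step 10: x=[-0.2100] v=[-0.8394]
Step 11: x=[-0.1884] v=[0.0866]
First v>=0 after going negative at step 11, time=2.7500

Answer: 2.7500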